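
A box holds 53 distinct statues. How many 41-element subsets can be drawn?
C(53,41) = 53!/(41!×12!) = 266783135710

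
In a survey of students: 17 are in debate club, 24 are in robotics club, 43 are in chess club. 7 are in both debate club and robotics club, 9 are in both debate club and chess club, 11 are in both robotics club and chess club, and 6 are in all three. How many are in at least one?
|A∪B∪C| = 17+24+43-7-9-11+6 = 63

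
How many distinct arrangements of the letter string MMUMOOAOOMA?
11! / (2! × 4! × 1! × 4!) = 34650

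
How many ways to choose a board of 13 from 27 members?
C(27,13) = 27!/(13!×14!) = 20058300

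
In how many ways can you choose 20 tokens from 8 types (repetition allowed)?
C(20+8-1, 8-1) = C(27, 7) = 888030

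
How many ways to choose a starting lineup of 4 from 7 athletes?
C(7,4) = 7!/(4!×3!) = 35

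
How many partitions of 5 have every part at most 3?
Let r_j(i) = number of partitions of i into parts ≤ j, for i = 0..5. r_1(i) = 1 for all i; r_j(i) = r_{j-1}(i) + r_j(i-j). Rows j = 2..3: ≤2: 1 1 2 2 3 3; ≤3: 1 1 2 3 4 5. r_3(5) = 5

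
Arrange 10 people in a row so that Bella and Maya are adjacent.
Treat as block: (10-1)! × 2! = 362880 × 2 = 725760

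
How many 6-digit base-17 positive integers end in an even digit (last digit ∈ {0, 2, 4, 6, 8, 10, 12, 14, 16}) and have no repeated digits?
Last∈{0,2,4,6,8,10,12,14,16}. Last=0: 524160. Last nonzero: 8×15×P(15,4) = 3931200. Total = 4455360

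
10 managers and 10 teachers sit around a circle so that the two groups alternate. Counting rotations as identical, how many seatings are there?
Fix one of the managers: (10-1)! ways for the remaining managers, × 10! ways for the teachers = 362880 × 3628800 = 1316818944000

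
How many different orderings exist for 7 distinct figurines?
7! = 5040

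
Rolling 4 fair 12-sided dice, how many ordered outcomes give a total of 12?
Coefficient of x^12 in (x + x² + ... + x^12)^4. By inclusion-exclusion on dice exceeding 12: Σ_j (-1)^j C(4,j)·C(12-1-12j, 3) = C(4,0)·C(11,3) = 1·165 = 165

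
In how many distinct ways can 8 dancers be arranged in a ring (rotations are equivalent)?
Circular: fix one position, arrange the rest. (8-1)! = 5040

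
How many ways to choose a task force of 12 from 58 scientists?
C(58,12) = 58!/(12!×46!) = 891794789340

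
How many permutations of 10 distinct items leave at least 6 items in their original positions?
Exactly j fixed points: C(10,j)·!(10-j); sum over j ≥ 6 (derangement numbers via !m = (m-1)·(!(m-1) + !(m-2)): !0..!4 = 1, 0, 1, 2, 9). Σ_{j=6}^{10} C(10,j)·!(10-j) = C(10,6)·!4 + C(10,7)·!3 + C(10,8)·!2 + C(10,9)·!1 + C(10,10)·!0 = 210·9 + 120·2 + 45·1 + 10·0 + 1·1 = 2176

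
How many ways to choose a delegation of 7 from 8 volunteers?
C(8,7) = 8!/(7!×1!) = 8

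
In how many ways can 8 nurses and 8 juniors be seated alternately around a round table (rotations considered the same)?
Fix one of the nurses: (8-1)! ways for the remaining nurses, × 8! ways for the juniors = 5040 × 40320 = 203212800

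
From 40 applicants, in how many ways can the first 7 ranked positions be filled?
P(40,7) = 40!/(40-7)! = 93963542400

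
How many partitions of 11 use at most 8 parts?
By conjugation, equals partitions of 11 into parts ≤ 8. Let r_j(i) = number of partitions of i into parts ≤ j, for i = 0..11. r_1(i) = 1 for all i; r_j(i) = r_{j-1}(i) + r_j(i-j). Rows j = 2..8: ≤2: 1 1 2 2 3 3 4 4 5 5 6 6; ≤3: 1 1 2 3 4 5 7 8 10 12 14 16; ≤4: 1 1 2 3 5 6 9 11 15 18 23 27; ≤5: 1 1 2 3 5 7 10 13 18 23 30 37; ≤6: 1 1 2 3 5 7 11 14 20 26 35 44; ≤7: 1 1 2 3 5 7 11 15 21 28 38 49; ≤8: 1 1 2 3 5 7 11 15 22 29 40 52. r_8(11) = 52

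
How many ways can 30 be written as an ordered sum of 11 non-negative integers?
C(30+11-1, 11-1) = C(40, 10) = 847660528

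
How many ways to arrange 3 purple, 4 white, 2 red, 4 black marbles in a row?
13! / (3! × 4! × 2! × 4!) = 900900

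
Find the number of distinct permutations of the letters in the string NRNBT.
5! / (2! × 1! × 1! × 1!) = 60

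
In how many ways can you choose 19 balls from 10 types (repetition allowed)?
C(19+10-1, 10-1) = C(28, 9) = 6906900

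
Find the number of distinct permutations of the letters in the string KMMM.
4! / (1! × 3!) = 4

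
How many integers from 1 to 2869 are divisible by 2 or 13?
⌊2869/2⌋ + ⌊2869/13⌋ - ⌊2869/26⌋ = 1434 + 220 - 110 = 1544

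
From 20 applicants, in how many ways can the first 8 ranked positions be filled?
P(20,8) = 20!/(20-8)! = 5079110400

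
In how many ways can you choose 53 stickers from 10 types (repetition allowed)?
C(53+10-1, 10-1) = C(62, 9) = 20286591270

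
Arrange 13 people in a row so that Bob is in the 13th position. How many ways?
Fix one position: (13-1)! = 479001600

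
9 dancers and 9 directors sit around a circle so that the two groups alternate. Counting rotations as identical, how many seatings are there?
Fix one of the dancers: (9-1)! ways for the remaining dancers, × 9! ways for the directors = 40320 × 362880 = 14631321600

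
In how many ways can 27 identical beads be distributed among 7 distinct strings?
C(27+7-1, 7-1) = C(33, 6) = 1107568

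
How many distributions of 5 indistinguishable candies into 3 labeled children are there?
C(5+3-1, 3-1) = C(7, 2) = 21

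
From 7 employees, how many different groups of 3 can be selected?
C(7,3) = 7!/(3!×4!) = 35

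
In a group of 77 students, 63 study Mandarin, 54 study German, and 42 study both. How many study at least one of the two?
|A∪B| = |A| + |B| - |A∩B| = 63 + 54 - 42 = 75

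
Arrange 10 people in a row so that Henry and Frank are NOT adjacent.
Total - adjacent = 10! - (10-1)!×2 = 3628800 - 725760 = 2903040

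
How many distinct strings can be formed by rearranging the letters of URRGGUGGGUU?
11! / (5! × 2! × 4!) = 6930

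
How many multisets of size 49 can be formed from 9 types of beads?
C(49+9-1, 9-1) = C(57, 8) = 1652411475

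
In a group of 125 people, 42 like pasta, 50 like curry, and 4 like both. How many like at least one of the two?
|A∪B| = |A| + |B| - |A∩B| = 42 + 50 - 4 = 88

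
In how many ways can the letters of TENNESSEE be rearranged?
9! / (1! × 4! × 2! × 2!) = 3780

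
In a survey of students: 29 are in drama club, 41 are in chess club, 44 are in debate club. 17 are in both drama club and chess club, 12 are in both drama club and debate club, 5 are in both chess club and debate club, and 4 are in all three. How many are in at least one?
|A∪B∪C| = 29+41+44-17-12-5+4 = 84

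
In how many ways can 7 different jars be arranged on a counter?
7! = 5040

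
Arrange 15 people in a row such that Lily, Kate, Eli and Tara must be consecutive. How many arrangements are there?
Treat the 4 as one block: (15-4+1)! × 4! = 479001600 × 24 = 11496038400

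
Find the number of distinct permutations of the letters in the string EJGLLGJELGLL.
12! / (5! × 2! × 3! × 2!) = 166320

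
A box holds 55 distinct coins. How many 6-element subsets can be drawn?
C(55,6) = 55!/(6!×49!) = 28989675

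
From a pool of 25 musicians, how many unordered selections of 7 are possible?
C(25,7) = 25!/(7!×18!) = 480700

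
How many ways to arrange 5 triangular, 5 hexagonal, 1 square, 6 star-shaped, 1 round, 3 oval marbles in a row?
21! / (5! × 5! × 1! × 6! × 1! × 3!) = 821292151680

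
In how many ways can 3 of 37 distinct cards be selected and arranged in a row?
P(37,3) = 37!/(37-3)! = 46620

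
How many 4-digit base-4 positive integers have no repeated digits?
First digit: 3 choices (nonzero). Then descending: 3 × 3 × 2 × 1 = 18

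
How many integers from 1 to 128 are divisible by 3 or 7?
⌊128/3⌋ + ⌊128/7⌋ - ⌊128/21⌋ = 42 + 18 - 6 = 54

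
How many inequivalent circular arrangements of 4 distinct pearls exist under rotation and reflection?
(4-1)!/2 = 6/2 = 3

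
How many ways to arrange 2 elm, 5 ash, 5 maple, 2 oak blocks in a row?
14! / (2! × 5! × 5! × 2!) = 1513512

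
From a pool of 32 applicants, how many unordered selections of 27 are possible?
C(32,27) = 32!/(27!×5!) = 201376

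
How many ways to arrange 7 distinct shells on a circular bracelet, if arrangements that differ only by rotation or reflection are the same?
(7-1)!/2 = 720/2 = 360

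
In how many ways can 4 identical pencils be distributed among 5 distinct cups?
C(4+5-1, 5-1) = C(8, 4) = 70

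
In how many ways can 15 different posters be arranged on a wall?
15! = 1307674368000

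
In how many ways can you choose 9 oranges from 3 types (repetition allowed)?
C(9+3-1, 3-1) = C(11, 2) = 55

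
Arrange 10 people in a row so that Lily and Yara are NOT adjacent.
Total - adjacent = 10! - (10-1)!×2 = 3628800 - 725760 = 2903040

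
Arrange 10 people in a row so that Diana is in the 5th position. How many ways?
Fix one position: (10-1)! = 362880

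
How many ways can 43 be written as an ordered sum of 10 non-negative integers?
C(43+10-1, 10-1) = C(52, 9) = 3679075400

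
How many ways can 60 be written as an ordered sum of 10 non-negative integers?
C(60+10-1, 10-1) = C(69, 9) = 56672074888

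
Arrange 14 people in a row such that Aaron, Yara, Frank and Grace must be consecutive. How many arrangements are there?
Treat the 4 as one block: (14-4+1)! × 4! = 39916800 × 24 = 958003200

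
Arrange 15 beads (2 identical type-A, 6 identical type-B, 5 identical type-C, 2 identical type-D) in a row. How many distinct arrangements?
15! / (2! × 6! × 5! × 2!) = 3783780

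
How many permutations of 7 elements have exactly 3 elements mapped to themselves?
Choose the 3 fixed points C(7,3) = 35, derange the rest: !4 = Σ_{j=0}^{4} (-1)^j·4!/j! = 24 - 24 + 12 - 4 + 1 = 9. Product = 35 × 9 = 315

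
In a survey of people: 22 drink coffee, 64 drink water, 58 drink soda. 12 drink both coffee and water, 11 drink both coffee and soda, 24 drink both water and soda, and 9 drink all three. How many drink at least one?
|A∪B∪C| = 22+64+58-12-11-24+9 = 106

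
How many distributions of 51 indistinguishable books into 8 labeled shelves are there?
C(51+8-1, 8-1) = C(58, 7) = 300674088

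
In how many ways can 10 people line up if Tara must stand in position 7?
Fix one position: (10-1)! = 362880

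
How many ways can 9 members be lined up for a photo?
9! = 362880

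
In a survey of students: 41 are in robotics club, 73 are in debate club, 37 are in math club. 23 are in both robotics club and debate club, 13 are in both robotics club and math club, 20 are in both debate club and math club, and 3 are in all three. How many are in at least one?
|A∪B∪C| = 41+73+37-23-13-20+3 = 98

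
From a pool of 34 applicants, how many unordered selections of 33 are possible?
C(34,33) = 34!/(33!×1!) = 34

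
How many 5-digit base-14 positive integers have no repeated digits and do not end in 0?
Last digit: 13 nonzero choices. First digit: 12 (nonzero, ≠last). Middle 3: P(12,3) = 1320. Total = 205920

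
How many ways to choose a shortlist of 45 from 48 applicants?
C(48,45) = 48!/(45!×3!) = 17296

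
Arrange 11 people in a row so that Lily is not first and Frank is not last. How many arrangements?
By inclusion-exclusion: 11! - 2×(11-1)! + (11-2)! = 39916800 - 7257600 + 362880 = 33022080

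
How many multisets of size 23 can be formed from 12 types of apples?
C(23+12-1, 12-1) = C(34, 11) = 286097760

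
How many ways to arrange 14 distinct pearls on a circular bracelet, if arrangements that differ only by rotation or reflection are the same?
(14-1)!/2 = 6227020800/2 = 3113510400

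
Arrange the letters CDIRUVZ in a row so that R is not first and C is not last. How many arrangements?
By inclusion-exclusion: 7! - 2×(7-1)! + (7-2)! = 5040 - 1440 + 120 = 3720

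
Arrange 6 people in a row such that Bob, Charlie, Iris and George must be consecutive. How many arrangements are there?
Treat the 4 as one block: (6-4+1)! × 4! = 6 × 24 = 144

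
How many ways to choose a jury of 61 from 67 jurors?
C(67,61) = 67!/(61!×6!) = 99795696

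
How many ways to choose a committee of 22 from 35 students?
C(35,22) = 35!/(22!×13!) = 1476337800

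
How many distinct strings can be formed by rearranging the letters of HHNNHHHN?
8! / (3! × 5!) = 56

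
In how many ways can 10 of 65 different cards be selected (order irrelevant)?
C(65,10) = 65!/(10!×55!) = 179013799328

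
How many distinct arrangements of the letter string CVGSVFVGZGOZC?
13! / (1! × 2! × 1! × 3! × 3! × 1! × 2!) = 43243200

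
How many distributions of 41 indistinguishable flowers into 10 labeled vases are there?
C(41+10-1, 10-1) = C(50, 9) = 2505433700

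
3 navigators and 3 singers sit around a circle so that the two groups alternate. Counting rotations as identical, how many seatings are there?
Fix one of the navigators: (3-1)! ways for the remaining navigators, × 3! ways for the singers = 2 × 6 = 12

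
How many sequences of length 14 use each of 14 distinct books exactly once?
14! = 87178291200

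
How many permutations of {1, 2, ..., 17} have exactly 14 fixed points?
Choose the 14 fixed points C(17,14) = 680, derange the rest: !3 = Σ_{j=0}^{3} (-1)^j·3!/j! = 6 - 6 + 3 - 1 = 2. Product = 680 × 2 = 1360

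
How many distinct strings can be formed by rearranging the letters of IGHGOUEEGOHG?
12! / (2! × 1! × 4! × 1! × 2! × 2!) = 2494800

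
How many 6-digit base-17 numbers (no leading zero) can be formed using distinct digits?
First digit: 16 choices (nonzero). Then descending: 16 × 16 × 15 × 14 × 13 × 12 = 8386560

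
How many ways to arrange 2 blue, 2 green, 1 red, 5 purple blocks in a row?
10! / (2! × 2! × 1! × 5!) = 7560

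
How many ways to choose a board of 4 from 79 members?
C(79,4) = 79!/(4!×75!) = 1502501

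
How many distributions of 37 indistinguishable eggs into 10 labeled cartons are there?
C(37+10-1, 10-1) = C(46, 9) = 1101716330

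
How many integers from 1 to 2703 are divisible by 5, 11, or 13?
⌊2703/5⌋+⌊2703/11⌋+⌊2703/13⌋ - ⌊2703/55⌋-⌊2703/65⌋-⌊2703/143⌋ + ⌊2703/715⌋ = 540+245+207 - 49-41-18 + 3 = 887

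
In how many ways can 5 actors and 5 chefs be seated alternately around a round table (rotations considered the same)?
Fix one of the actors: (5-1)! ways for the remaining actors, × 5! ways for the chefs = 24 × 120 = 2880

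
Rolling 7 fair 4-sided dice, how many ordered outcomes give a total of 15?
Coefficient of x^15 in (x + x² + ... + x^4)^7. By inclusion-exclusion on dice exceeding 4: Σ_j (-1)^j C(7,j)·C(15-1-4j, 6) = C(7,0)·C(14,6) - C(7,1)·C(10,6) + C(7,2)·C(6,6) = 1·3003 - 7·210 + 21·1 = 1554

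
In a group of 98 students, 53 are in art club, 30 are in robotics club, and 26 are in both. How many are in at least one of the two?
|A∪B| = |A| + |B| - |A∩B| = 53 + 30 - 26 = 57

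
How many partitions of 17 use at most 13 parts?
By conjugation, equals partitions of 17 into parts ≤ 13. Let r_j(i) = number of partitions of i into parts ≤ j, for i = 0..17. r_1(i) = 1 for all i; r_j(i) = r_{j-1}(i) + r_j(i-j). Rows j = 2..13: ≤2: 1 1 2 2 3 3 4 4 5 5 6 6 7 7 8 8 9 9; ≤3: 1 1 2 3 4 5 7 8 10 12 14 16 19 21 24 27 30 33; ≤4: 1 1 2 3 5 6 9 11 15 18 23 27 34 39 47 54 64 72; ≤5: 1 1 2 3 5 7 10 13 18 23 30 37 47 57 70 84 101 119; ≤6: 1 1 2 3 5 7 11 14 20 26 35 44 58 71 90 110 136 163; ≤7: 1 1 2 3 5 7 11 15 21 28 38 49 65 82 105 131 164 201; ≤8: 1 1 2 3 5 7 11 15 22 29 40 52 70 89 116 146 186 230; ≤9: 1 1 2 3 5 7 11 15 22 30 41 54 73 94 123 157 201 252; ≤10: 1 1 2 3 5 7 11 15 22 30 42 55 75 97 128 164 212 267; ≤11: 1 1 2 3 5 7 11 15 22 30 42 56 76 99 131 169 219 278; ≤12: 1 1 2 3 5 7 11 15 22 30 42 56 77 100 133 172 224 285; ≤13: 1 1 2 3 5 7 11 15 22 30 42 56 77 101 134 174 227 290. r_13(17) = 290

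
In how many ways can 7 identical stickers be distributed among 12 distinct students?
C(7+12-1, 12-1) = C(18, 11) = 31824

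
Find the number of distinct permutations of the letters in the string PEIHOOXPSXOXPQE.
15! / (3! × 1! × 1! × 1! × 3! × 1! × 2! × 3!) = 3027024000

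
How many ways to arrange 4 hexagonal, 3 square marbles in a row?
7! / (4! × 3!) = 35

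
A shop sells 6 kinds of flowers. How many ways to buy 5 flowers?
C(5+6-1, 6-1) = C(10, 5) = 252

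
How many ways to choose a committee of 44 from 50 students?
C(50,44) = 50!/(44!×6!) = 15890700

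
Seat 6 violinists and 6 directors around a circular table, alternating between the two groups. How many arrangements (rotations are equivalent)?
Fix one of the violinists: (6-1)! ways for the remaining violinists, × 6! ways for the directors = 120 × 720 = 86400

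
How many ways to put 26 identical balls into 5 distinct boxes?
C(26+5-1, 5-1) = C(30, 4) = 27405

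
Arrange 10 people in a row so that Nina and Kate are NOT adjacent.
Total - adjacent = 10! - (10-1)!×2 = 3628800 - 725760 = 2903040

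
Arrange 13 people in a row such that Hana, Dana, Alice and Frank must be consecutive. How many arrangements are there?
Treat the 4 as one block: (13-4+1)! × 4! = 3628800 × 24 = 87091200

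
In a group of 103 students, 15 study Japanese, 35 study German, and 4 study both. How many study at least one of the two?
|A∪B| = |A| + |B| - |A∩B| = 15 + 35 - 4 = 46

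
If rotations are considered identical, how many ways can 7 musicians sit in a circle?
Circular: fix one position, arrange the rest. (7-1)! = 720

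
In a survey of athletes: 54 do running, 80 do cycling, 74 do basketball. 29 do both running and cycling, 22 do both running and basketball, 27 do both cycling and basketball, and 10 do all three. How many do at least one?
|A∪B∪C| = 54+80+74-29-22-27+10 = 140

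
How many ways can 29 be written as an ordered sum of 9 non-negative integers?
C(29+9-1, 9-1) = C(37, 8) = 38608020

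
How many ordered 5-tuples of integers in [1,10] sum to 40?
Coefficient of x^40 in (x + x² + ... + x^10)^5. By inclusion-exclusion on dice exceeding 10: Σ_j (-1)^j C(5,j)·C(40-1-10j, 4) = C(5,0)·C(39,4) - C(5,1)·C(29,4) + C(5,2)·C(19,4) - C(5,3)·C(9,4) = 1·82251 - 5·23751 + 10·3876 - 10·126 = 996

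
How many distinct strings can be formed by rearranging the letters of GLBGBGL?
7! / (2! × 2! × 3!) = 210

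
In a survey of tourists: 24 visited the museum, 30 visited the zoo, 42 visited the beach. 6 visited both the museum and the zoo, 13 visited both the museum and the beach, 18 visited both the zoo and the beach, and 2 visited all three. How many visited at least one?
|A∪B∪C| = 24+30+42-6-13-18+2 = 61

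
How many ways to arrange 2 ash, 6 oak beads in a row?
8! / (2! × 6!) = 28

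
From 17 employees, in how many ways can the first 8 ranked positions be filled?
P(17,8) = 17!/(17-8)! = 980179200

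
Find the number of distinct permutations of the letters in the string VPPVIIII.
8! / (2! × 4! × 2!) = 420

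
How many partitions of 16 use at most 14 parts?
By conjugation, equals partitions of 16 into parts ≤ 14. Let r_j(i) = number of partitions of i into parts ≤ j, for i = 0..16. r_1(i) = 1 for all i; r_j(i) = r_{j-1}(i) + r_j(i-j). Rows j = 2..14: ≤2: 1 1 2 2 3 3 4 4 5 5 6 6 7 7 8 8 9; ≤3: 1 1 2 3 4 5 7 8 10 12 14 16 19 21 24 27 30; ≤4: 1 1 2 3 5 6 9 11 15 18 23 27 34 39 47 54 64; ≤5: 1 1 2 3 5 7 10 13 18 23 30 37 47 57 70 84 101; ≤6: 1 1 2 3 5 7 11 14 20 26 35 44 58 71 90 110 136; ≤7: 1 1 2 3 5 7 11 15 21 28 38 49 65 82 105 131 164; ≤8: 1 1 2 3 5 7 11 15 22 29 40 52 70 89 116 146 186; ≤9: 1 1 2 3 5 7 11 15 22 30 41 54 73 94 123 157 201; ≤10: 1 1 2 3 5 7 11 15 22 30 42 55 75 97 128 164 212; ≤11: 1 1 2 3 5 7 11 15 22 30 42 56 76 99 131 169 219; ≤12: 1 1 2 3 5 7 11 15 22 30 42 56 77 100 133 172 224; ≤13: 1 1 2 3 5 7 11 15 22 30 42 56 77 101 134 174 227; ≤14: 1 1 2 3 5 7 11 15 22 30 42 56 77 101 135 175 229. r_14(16) = 229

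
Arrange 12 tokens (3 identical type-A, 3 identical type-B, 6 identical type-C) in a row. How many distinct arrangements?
12! / (3! × 3! × 6!) = 18480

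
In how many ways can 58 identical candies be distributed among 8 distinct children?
C(58+8-1, 8-1) = C(65, 7) = 696190560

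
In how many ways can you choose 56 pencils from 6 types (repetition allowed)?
C(56+6-1, 6-1) = C(61, 5) = 5949147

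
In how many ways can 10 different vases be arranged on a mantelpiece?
10! = 3628800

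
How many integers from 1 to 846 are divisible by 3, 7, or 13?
⌊846/3⌋+⌊846/7⌋+⌊846/13⌋ - ⌊846/21⌋-⌊846/39⌋-⌊846/91⌋ + ⌊846/273⌋ = 282+120+65 - 40-21-9 + 3 = 400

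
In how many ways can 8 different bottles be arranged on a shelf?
8! = 40320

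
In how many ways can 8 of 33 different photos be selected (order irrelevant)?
C(33,8) = 33!/(8!×25!) = 13884156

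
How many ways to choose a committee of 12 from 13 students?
C(13,12) = 13!/(12!×1!) = 13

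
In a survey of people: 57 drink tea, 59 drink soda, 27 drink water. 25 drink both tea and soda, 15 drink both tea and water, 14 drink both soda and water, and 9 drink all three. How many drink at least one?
|A∪B∪C| = 57+59+27-25-15-14+9 = 98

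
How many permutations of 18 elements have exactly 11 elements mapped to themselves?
Choose the 11 fixed points C(18,11) = 31824, derange the rest: !7 = Σ_{j=0}^{7} (-1)^j·7!/j! = 5040 - 5040 + 2520 - 840 + 210 - 42 + 7 - 1 = 1854. Product = 31824 × 1854 = 59001696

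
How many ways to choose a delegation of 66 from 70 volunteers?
C(70,66) = 70!/(66!×4!) = 916895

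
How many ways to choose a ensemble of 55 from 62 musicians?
C(62,55) = 62!/(55!×7!) = 491796152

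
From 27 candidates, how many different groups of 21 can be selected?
C(27,21) = 27!/(21!×6!) = 296010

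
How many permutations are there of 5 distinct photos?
5! = 120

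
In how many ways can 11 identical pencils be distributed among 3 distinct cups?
C(11+3-1, 3-1) = C(13, 2) = 78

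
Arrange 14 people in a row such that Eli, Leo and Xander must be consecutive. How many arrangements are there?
Treat the 3 as one block: (14-3+1)! × 3! = 479001600 × 6 = 2874009600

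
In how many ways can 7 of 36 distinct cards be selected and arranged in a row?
P(36,7) = 36!/(36-7)! = 42072307200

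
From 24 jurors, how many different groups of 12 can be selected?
C(24,12) = 24!/(12!×12!) = 2704156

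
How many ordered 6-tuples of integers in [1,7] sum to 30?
Coefficient of x^30 in (x + x² + ... + x^7)^6. By inclusion-exclusion on dice exceeding 7: Σ_j (-1)^j C(6,j)·C(30-1-7j, 5) = C(6,0)·C(29,5) - C(6,1)·C(22,5) + C(6,2)·C(15,5) - C(6,3)·C(8,5) = 1·118755 - 6·26334 + 15·3003 - 20·56 = 4676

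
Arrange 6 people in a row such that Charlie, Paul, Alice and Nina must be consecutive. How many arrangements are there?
Treat the 4 as one block: (6-4+1)! × 4! = 6 × 24 = 144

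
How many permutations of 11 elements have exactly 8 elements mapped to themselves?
Choose the 8 fixed points C(11,8) = 165, derange the rest: !3 = Σ_{j=0}^{3} (-1)^j·3!/j! = 6 - 6 + 3 - 1 = 2. Product = 165 × 2 = 330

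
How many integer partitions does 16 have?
Pentagonal recurrence p(n) = p(n-1) + p(n-2) - p(n-5) - p(n-7) + p(n-12) + p(n-15) - ... gives p(0..15) = 1, 1, 2, 3, 5, 7, 11, 15, 22, 30, 42, 56, 77, 101, 135, 176. p(16) = p(15) + p(14) - p(11) - p(9) + p(4) + p(1) = 176 + 135 - 56 - 30 + 5 + 1 = 231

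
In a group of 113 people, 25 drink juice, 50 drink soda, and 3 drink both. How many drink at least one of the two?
|A∪B| = |A| + |B| - |A∩B| = 25 + 50 - 3 = 72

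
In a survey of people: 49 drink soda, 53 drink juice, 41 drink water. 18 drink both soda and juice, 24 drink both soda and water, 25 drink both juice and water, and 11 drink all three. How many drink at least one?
|A∪B∪C| = 49+53+41-18-24-25+11 = 87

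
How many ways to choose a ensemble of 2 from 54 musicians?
C(54,2) = 54!/(2!×52!) = 1431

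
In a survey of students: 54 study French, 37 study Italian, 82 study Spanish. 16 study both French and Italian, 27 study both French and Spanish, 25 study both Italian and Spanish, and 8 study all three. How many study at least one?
|A∪B∪C| = 54+37+82-16-27-25+8 = 113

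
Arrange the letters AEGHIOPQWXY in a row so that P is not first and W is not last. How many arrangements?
By inclusion-exclusion: 11! - 2×(11-1)! + (11-2)! = 39916800 - 7257600 + 362880 = 33022080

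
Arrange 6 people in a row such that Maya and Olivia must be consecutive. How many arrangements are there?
Treat the 2 as one block: (6-2+1)! × 2! = 120 × 2 = 240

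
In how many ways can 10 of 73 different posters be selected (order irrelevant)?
C(73,10) = 73!/(10!×63!) = 621324937376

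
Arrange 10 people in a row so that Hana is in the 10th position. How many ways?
Fix one position: (10-1)! = 362880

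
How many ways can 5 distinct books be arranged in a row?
5! = 120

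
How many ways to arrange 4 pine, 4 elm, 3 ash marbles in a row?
11! / (4! × 4! × 3!) = 11550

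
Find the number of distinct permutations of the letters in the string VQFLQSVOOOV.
11! / (2! × 1! × 1! × 1! × 3! × 3!) = 554400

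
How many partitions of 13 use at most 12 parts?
By conjugation, equals partitions of 13 into parts ≤ 12. Let r_j(i) = number of partitions of i into parts ≤ j, for i = 0..13. r_1(i) = 1 for all i; r_j(i) = r_{j-1}(i) + r_j(i-j). Rows j = 2..12: ≤2: 1 1 2 2 3 3 4 4 5 5 6 6 7 7; ≤3: 1 1 2 3 4 5 7 8 10 12 14 16 19 21; ≤4: 1 1 2 3 5 6 9 11 15 18 23 27 34 39; ≤5: 1 1 2 3 5 7 10 13 18 23 30 37 47 57; ≤6: 1 1 2 3 5 7 11 14 20 26 35 44 58 71; ≤7: 1 1 2 3 5 7 11 15 21 28 38 49 65 82; ≤8: 1 1 2 3 5 7 11 15 22 29 40 52 70 89; ≤9: 1 1 2 3 5 7 11 15 22 30 41 54 73 94; ≤10: 1 1 2 3 5 7 11 15 22 30 42 55 75 97; ≤11: 1 1 2 3 5 7 11 15 22 30 42 56 76 99; ≤12: 1 1 2 3 5 7 11 15 22 30 42 56 77 100. r_12(13) = 100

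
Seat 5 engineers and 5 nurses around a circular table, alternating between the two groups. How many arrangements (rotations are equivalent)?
Fix one of the engineers: (5-1)! ways for the remaining engineers, × 5! ways for the nurses = 24 × 120 = 2880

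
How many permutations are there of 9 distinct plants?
9! = 362880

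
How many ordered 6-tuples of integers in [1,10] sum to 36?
Coefficient of x^36 in (x + x² + ... + x^10)^6. By inclusion-exclusion on dice exceeding 10: Σ_j (-1)^j C(6,j)·C(36-1-10j, 5) = C(6,0)·C(35,5) - C(6,1)·C(25,5) + C(6,2)·C(15,5) - C(6,3)·C(5,5) = 1·324632 - 6·53130 + 15·3003 - 20·1 = 50877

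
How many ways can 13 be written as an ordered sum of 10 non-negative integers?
C(13+10-1, 10-1) = C(22, 9) = 497420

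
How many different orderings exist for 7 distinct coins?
7! = 5040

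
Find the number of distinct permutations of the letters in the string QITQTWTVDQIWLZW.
15! / (1! × 3! × 1! × 3! × 2! × 1! × 1! × 3!) = 3027024000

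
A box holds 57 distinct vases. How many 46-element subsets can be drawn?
C(57,46) = 57!/(46!×11!) = 184509266760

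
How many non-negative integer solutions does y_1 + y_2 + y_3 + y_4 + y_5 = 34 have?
C(34+5-1, 5-1) = C(38, 4) = 73815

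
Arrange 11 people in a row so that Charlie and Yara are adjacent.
Treat as block: (11-1)! × 2! = 3628800 × 2 = 7257600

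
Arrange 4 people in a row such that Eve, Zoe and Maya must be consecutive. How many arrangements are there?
Treat the 3 as one block: (4-3+1)! × 3! = 2 × 6 = 12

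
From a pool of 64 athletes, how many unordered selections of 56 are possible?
C(64,56) = 64!/(56!×8!) = 4426165368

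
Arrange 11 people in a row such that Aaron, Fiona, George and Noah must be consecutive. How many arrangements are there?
Treat the 4 as one block: (11-4+1)! × 4! = 40320 × 24 = 967680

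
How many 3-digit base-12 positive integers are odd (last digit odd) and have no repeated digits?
Last∈{1,3,5,7,9,11}. Last=0: 0. Last nonzero: 6×10×P(10,1) = 600. Total = 600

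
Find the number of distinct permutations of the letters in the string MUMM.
4! / (3! × 1!) = 4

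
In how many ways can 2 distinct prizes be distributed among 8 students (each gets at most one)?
P(8,2) = 8!/(8-2)! = 56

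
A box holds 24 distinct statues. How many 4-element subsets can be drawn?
C(24,4) = 24!/(4!×20!) = 10626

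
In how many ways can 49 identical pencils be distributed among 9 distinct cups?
C(49+9-1, 9-1) = C(57, 8) = 1652411475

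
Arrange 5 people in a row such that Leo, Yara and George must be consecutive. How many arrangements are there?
Treat the 3 as one block: (5-3+1)! × 3! = 6 × 6 = 36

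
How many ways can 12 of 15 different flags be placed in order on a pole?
P(15,12) = 15!/(15-12)! = 217945728000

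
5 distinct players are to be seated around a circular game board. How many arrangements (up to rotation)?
Circular: fix one position, arrange the rest. (5-1)! = 24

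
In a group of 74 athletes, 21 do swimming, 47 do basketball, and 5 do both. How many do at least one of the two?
|A∪B| = |A| + |B| - |A∩B| = 21 + 47 - 5 = 63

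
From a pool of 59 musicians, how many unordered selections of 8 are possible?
C(59,8) = 59!/(8!×51!) = 2217471399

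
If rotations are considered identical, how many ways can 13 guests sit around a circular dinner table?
Circular: fix one position, arrange the rest. (13-1)! = 479001600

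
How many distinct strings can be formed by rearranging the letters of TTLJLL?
6! / (3! × 2! × 1!) = 60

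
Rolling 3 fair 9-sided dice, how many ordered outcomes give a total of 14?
Coefficient of x^14 in (x + x² + ... + x^9)^3. By inclusion-exclusion on dice exceeding 9: Σ_j (-1)^j C(3,j)·C(14-1-9j, 2) = C(3,0)·C(13,2) - C(3,1)·C(4,2) = 1·78 - 3·6 = 60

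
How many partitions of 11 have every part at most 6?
Let r_j(i) = number of partitions of i into parts ≤ j, for i = 0..11. r_1(i) = 1 for all i; r_j(i) = r_{j-1}(i) + r_j(i-j). Rows j = 2..6: ≤2: 1 1 2 2 3 3 4 4 5 5 6 6; ≤3: 1 1 2 3 4 5 7 8 10 12 14 16; ≤4: 1 1 2 3 5 6 9 11 15 18 23 27; ≤5: 1 1 2 3 5 7 10 13 18 23 30 37; ≤6: 1 1 2 3 5 7 11 14 20 26 35 44. r_6(11) = 44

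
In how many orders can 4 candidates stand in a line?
4! = 24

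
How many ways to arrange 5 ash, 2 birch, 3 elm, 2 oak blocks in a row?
12! / (5! × 2! × 3! × 2!) = 166320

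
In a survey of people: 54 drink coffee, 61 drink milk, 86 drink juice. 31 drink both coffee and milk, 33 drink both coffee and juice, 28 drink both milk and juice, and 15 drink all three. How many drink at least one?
|A∪B∪C| = 54+61+86-31-33-28+15 = 124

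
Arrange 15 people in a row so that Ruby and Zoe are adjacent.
Treat as block: (15-1)! × 2! = 87178291200 × 2 = 174356582400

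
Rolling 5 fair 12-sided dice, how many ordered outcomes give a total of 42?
Coefficient of x^42 in (x + x² + ... + x^12)^5. By inclusion-exclusion on dice exceeding 12: Σ_j (-1)^j C(5,j)·C(42-1-12j, 4) = C(5,0)·C(41,4) - C(5,1)·C(29,4) + C(5,2)·C(17,4) - C(5,3)·C(5,4) = 1·101270 - 5·23751 + 10·2380 - 10·5 = 6265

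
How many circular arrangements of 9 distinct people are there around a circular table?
Circular: fix one position, arrange the rest. (9-1)! = 40320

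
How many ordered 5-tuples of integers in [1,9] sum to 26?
Coefficient of x^26 in (x + x² + ... + x^9)^5. By inclusion-exclusion on dice exceeding 9: Σ_j (-1)^j C(5,j)·C(26-1-9j, 4) = C(5,0)·C(25,4) - C(5,1)·C(16,4) + C(5,2)·C(7,4) = 1·12650 - 5·1820 + 10·35 = 3900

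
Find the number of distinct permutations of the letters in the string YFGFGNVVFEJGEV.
14! / (1! × 3! × 3! × 1! × 1! × 3! × 2!) = 201801600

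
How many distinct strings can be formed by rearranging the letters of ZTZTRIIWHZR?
11! / (2! × 2! × 2! × 1! × 3! × 1!) = 831600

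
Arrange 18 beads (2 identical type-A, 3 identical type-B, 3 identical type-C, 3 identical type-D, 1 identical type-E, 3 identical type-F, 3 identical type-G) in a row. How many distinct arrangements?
18! / (2! × 3! × 3! × 3! × 1! × 3! × 3!) = 411675264000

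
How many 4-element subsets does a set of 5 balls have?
C(5,4) = 5!/(4!×1!) = 5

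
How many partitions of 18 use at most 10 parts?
By conjugation, equals partitions of 18 into parts ≤ 10. Let r_j(i) = number of partitions of i into parts ≤ j, for i = 0..18. r_1(i) = 1 for all i; r_j(i) = r_{j-1}(i) + r_j(i-j). Rows j = 2..10: ≤2: 1 1 2 2 3 3 4 4 5 5 6 6 7 7 8 8 9 9 10; ≤3: 1 1 2 3 4 5 7 8 10 12 14 16 19 21 24 27 30 33 37; ≤4: 1 1 2 3 5 6 9 11 15 18 23 27 34 39 47 54 64 72 84; ≤5: 1 1 2 3 5 7 10 13 18 23 30 37 47 57 70 84 101 119 141; ≤6: 1 1 2 3 5 7 11 14 20 26 35 44 58 71 90 110 136 163 199; ≤7: 1 1 2 3 5 7 11 15 21 28 38 49 65 82 105 131 164 201 248; ≤8: 1 1 2 3 5 7 11 15 22 29 40 52 70 89 116 146 186 230 288; ≤9: 1 1 2 3 5 7 11 15 22 30 41 54 73 94 123 157 201 252 318; ≤10: 1 1 2 3 5 7 11 15 22 30 42 55 75 97 128 164 212 267 340. r_10(18) = 340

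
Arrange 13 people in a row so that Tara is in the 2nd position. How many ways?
Fix one position: (13-1)! = 479001600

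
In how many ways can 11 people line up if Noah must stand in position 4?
Fix one position: (11-1)! = 3628800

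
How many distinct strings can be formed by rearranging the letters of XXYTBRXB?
8! / (2! × 1! × 1! × 3! × 1!) = 3360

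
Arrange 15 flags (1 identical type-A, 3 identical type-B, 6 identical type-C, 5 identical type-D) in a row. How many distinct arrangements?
15! / (1! × 3! × 6! × 5!) = 2522520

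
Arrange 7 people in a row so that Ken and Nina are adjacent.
Treat as block: (7-1)! × 2! = 720 × 2 = 1440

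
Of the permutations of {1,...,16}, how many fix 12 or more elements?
Exactly j fixed points: C(16,j)·!(16-j); sum over j ≥ 12 (derangement numbers via !m = (m-1)·(!(m-1) + !(m-2)): !0..!4 = 1, 0, 1, 2, 9). Σ_{j=12}^{16} C(16,j)·!(16-j) = C(16,12)·!4 + C(16,13)·!3 + C(16,14)·!2 + C(16,15)·!1 + C(16,16)·!0 = 1820·9 + 560·2 + 120·1 + 16·0 + 1·1 = 17621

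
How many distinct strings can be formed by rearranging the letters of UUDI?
4! / (1! × 1! × 2!) = 12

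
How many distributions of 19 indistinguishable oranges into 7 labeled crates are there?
C(19+7-1, 7-1) = C(25, 6) = 177100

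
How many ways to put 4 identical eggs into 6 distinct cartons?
C(4+6-1, 6-1) = C(9, 5) = 126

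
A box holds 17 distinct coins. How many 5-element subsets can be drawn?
C(17,5) = 17!/(5!×12!) = 6188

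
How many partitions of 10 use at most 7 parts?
By conjugation, equals partitions of 10 into parts ≤ 7. Let r_j(i) = number of partitions of i into parts ≤ j, for i = 0..10. r_1(i) = 1 for all i; r_j(i) = r_{j-1}(i) + r_j(i-j). Rows j = 2..7: ≤2: 1 1 2 2 3 3 4 4 5 5 6; ≤3: 1 1 2 3 4 5 7 8 10 12 14; ≤4: 1 1 2 3 5 6 9 11 15 18 23; ≤5: 1 1 2 3 5 7 10 13 18 23 30; ≤6: 1 1 2 3 5 7 11 14 20 26 35; ≤7: 1 1 2 3 5 7 11 15 21 28 38. r_7(10) = 38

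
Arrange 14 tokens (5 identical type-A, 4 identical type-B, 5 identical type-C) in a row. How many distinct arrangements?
14! / (5! × 4! × 5!) = 252252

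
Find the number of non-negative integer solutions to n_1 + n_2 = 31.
C(31+2-1, 2-1) = C(32, 1) = 32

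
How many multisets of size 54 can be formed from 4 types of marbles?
C(54+4-1, 4-1) = C(57, 3) = 29260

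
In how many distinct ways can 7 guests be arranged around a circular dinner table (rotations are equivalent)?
Circular: fix one position, arrange the rest. (7-1)! = 720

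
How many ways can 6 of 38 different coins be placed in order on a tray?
P(38,6) = 38!/(38-6)! = 1987690320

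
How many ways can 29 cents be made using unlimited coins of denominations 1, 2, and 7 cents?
Coefficient of x^29 in 1/(1-x^1) · 1/(1-x^2) · 1/(1-x^7). Case on j = number of 7-cent coins (j = 0..4); remainder r = 29 - 7j is made from {1,2} in ⌊r/2⌋+1 ways. r = 29, 22, 15, 8, 1 → 15 + 12 + 8 + 5 + 1 = 41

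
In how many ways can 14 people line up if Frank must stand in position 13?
Fix one position: (14-1)! = 6227020800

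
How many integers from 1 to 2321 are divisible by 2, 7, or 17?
⌊2321/2⌋+⌊2321/7⌋+⌊2321/17⌋ - ⌊2321/14⌋-⌊2321/34⌋-⌊2321/119⌋ + ⌊2321/238⌋ = 1160+331+136 - 165-68-19 + 9 = 1384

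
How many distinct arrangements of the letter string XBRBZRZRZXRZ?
12! / (4! × 4! × 2! × 2!) = 207900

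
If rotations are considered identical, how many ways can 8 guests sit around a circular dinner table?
Circular: fix one position, arrange the rest. (8-1)! = 5040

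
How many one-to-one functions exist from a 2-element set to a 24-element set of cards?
P(24,2) = 24!/(24-2)! = 552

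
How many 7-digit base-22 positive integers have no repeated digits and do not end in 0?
Last digit: 21 nonzero choices. First digit: 20 (nonzero, ≠last). Middle 5: P(20,5) = 1860480. Total = 781401600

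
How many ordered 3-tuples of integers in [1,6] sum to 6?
Coefficient of x^6 in (x + x² + ... + x^6)^3. By inclusion-exclusion on dice exceeding 6: Σ_j (-1)^j C(3,j)·C(6-1-6j, 2) = C(3,0)·C(5,2) = 1·10 = 10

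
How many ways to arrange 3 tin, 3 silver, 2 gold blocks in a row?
8! / (3! × 3! × 2!) = 560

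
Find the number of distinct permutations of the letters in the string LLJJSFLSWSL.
11! / (2! × 1! × 4! × 3! × 1!) = 138600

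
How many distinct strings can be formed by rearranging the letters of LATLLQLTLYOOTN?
14! / (1! × 1! × 1! × 1! × 2! × 5! × 3!) = 60540480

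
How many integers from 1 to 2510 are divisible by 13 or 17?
⌊2510/13⌋ + ⌊2510/17⌋ - ⌊2510/221⌋ = 193 + 147 - 11 = 329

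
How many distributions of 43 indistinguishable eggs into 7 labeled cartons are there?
C(43+7-1, 7-1) = C(49, 6) = 13983816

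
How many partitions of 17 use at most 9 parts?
By conjugation, equals partitions of 17 into parts ≤ 9. Let r_j(i) = number of partitions of i into parts ≤ j, for i = 0..17. r_1(i) = 1 for all i; r_j(i) = r_{j-1}(i) + r_j(i-j). Rows j = 2..9: ≤2: 1 1 2 2 3 3 4 4 5 5 6 6 7 7 8 8 9 9; ≤3: 1 1 2 3 4 5 7 8 10 12 14 16 19 21 24 27 30 33; ≤4: 1 1 2 3 5 6 9 11 15 18 23 27 34 39 47 54 64 72; ≤5: 1 1 2 3 5 7 10 13 18 23 30 37 47 57 70 84 101 119; ≤6: 1 1 2 3 5 7 11 14 20 26 35 44 58 71 90 110 136 163; ≤7: 1 1 2 3 5 7 11 15 21 28 38 49 65 82 105 131 164 201; ≤8: 1 1 2 3 5 7 11 15 22 29 40 52 70 89 116 146 186 230; ≤9: 1 1 2 3 5 7 11 15 22 30 41 54 73 94 123 157 201 252. r_9(17) = 252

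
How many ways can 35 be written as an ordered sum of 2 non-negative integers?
C(35+2-1, 2-1) = C(36, 1) = 36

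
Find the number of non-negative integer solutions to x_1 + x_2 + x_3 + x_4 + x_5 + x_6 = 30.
C(30+6-1, 6-1) = C(35, 5) = 324632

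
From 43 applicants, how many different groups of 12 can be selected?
C(43,12) = 43!/(12!×31!) = 15338678264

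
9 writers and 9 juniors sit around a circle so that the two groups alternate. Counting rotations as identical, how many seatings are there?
Fix one of the writers: (9-1)! ways for the remaining writers, × 9! ways for the juniors = 40320 × 362880 = 14631321600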